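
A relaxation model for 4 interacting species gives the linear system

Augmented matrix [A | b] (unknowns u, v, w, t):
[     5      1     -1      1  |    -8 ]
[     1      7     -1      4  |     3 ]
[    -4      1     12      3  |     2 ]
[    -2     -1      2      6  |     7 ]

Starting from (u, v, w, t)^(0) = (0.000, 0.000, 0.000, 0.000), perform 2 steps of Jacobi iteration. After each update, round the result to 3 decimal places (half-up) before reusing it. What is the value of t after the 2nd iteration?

Iteration 1:
  u = (-8 - (1)·0.000 - (-1)·0.000 - (1)·0.000) / (5) = -1.600
  v = (3 - (1)·0.000 - (-1)·0.000 - (4)·0.000) / (7) = 0.429
  w = (2 - (-4)·0.000 - (1)·0.000 - (3)·0.000) / (12) = 0.167
  t = (7 - (-2)·0.000 - (-1)·0.000 - (2)·0.000) / (6) = 1.167
Iteration 2:
  u = (-8 - (1)·0.429 - (-1)·0.167 - (1)·1.167) / (5) = -1.886
  v = (3 - (1)·-1.600 - (-1)·0.167 - (4)·1.167) / (7) = 0.014
  w = (2 - (-4)·-1.600 - (1)·0.429 - (3)·1.167) / (12) = -0.694
  t = (7 - (-2)·-1.600 - (-1)·0.429 - (2)·0.167) / (6) = 0.649

0.649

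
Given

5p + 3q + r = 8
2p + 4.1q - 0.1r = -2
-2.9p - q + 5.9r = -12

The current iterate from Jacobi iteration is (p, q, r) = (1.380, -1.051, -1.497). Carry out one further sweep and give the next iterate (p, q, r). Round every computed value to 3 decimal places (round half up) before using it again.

One sweep:
  p = (8 - (3)·-1.051 - (1)·-1.497) / (5) = 2.530
  q = (-2 - (2)·1.380 - (-0.1)·-1.497) / (4.1) = -1.197
  r = (-12 - (-2.9)·1.380 - (-1)·-1.051) / (5.9) = -1.534

(2.530, -1.197, -1.534)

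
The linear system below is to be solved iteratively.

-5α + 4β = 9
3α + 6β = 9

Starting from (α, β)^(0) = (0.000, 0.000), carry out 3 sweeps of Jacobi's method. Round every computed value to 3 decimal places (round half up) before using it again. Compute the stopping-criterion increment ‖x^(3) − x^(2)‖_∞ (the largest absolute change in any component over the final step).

0.720

Iteration 1:
  α = (9 - (4)·0.000) / (-5) = -1.800
  β = (9 - (3)·0.000) / (6) = 1.500
Iteration 2:
  α = (9 - (4)·1.500) / (-5) = -0.600
  β = (9 - (3)·-1.800) / (6) = 2.400
Iteration 3:
  α = (9 - (4)·2.400) / (-5) = 0.120
  β = (9 - (3)·-0.600) / (6) = 1.800
Change: (0.720, -0.600) → max |·| = 0.720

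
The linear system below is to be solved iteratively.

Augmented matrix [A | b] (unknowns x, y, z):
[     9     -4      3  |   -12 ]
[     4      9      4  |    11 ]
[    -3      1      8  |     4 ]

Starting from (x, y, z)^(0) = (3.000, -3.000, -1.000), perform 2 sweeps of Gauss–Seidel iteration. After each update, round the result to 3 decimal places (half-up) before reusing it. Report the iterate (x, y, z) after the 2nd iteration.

(0.106, 1.492, 0.353)

Iteration 1:
  x = (-12 - (-4)·-3.000 - (3)·-1.000) / (9) = -2.333
  y = (11 - (4)·-2.333 - (4)·-1.000) / (9) = 2.704
  z = (4 - (-3)·-2.333 - (1)·2.704) / (8) = -0.713
Iteration 2:
  x = (-12 - (-4)·2.704 - (3)·-0.713) / (9) = 0.106
  y = (11 - (4)·0.106 - (4)·-0.713) / (9) = 1.492
  z = (4 - (-3)·0.106 - (1)·1.492) / (8) = 0.353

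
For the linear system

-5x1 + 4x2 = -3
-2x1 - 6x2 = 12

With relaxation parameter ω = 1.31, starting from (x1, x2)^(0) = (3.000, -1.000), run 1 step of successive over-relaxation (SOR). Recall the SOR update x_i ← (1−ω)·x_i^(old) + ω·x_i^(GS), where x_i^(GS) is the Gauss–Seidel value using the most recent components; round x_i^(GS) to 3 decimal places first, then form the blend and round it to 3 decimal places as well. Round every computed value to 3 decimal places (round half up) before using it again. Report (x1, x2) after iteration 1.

(-1.192, -1.790)

Iteration 1:
  x1: GS value = (-3 - (4)·-1.000) / (-5) = -0.200;  x1 ← (1−ω)·3.000 + ω·-0.200 = -1.192
  x2: GS value = (12 - (-2)·-1.192) / (-6) = -1.603;  x2 ← (1−ω)·-1.000 + ω·-1.603 = -1.790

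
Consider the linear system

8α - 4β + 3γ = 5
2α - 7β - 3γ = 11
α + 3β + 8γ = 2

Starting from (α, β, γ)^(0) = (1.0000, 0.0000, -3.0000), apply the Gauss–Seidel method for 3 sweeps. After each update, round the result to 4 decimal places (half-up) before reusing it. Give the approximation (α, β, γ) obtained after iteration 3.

Iteration 1:
  α = (5 - (-4)·0.0000 - (3)·-3.0000) / (8) = 1.7500
  β = (11 - (2)·1.7500 - (-3)·-3.0000) / (-7) = 0.2143
  γ = (2 - (1)·1.7500 - (3)·0.2143) / (8) = -0.0491
Iteration 2:
  α = (5 - (-4)·0.2143 - (3)·-0.0491) / (8) = 0.7506
  β = (11 - (2)·0.7506 - (-3)·-0.0491) / (-7) = -1.3359
  γ = (2 - (1)·0.7506 - (3)·-1.3359) / (8) = 0.6571
Iteration 3:
  α = (5 - (-4)·-1.3359 - (3)·0.6571) / (8) = -0.2894
  β = (11 - (2)·-0.2894 - (-3)·0.6571) / (-7) = -1.9357
  γ = (2 - (1)·-0.2894 - (3)·-1.9357) / (8) = 1.0121

(-0.2894, -1.9357, 1.0121)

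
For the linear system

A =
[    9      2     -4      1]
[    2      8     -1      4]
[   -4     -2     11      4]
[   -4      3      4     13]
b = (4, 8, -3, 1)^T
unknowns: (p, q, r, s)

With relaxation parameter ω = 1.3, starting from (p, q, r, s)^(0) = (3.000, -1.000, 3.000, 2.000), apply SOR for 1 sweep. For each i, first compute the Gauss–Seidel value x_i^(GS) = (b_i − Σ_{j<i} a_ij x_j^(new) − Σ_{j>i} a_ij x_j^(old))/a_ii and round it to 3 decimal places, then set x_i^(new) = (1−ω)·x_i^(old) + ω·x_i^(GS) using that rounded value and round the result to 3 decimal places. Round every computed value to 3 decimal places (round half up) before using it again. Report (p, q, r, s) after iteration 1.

Iteration 1:
  p: GS value = (4 - (2)·-1.000 - (-4)·3.000 - (1)·2.000) / (9) = 1.778;  p ← (1−ω)·3.000 + ω·1.778 = 1.411
  q: GS value = (8 - (2)·1.411 - (-1)·3.000 - (4)·2.000) / (8) = 0.022;  q ← (1−ω)·-1.000 + ω·0.022 = 0.329
  r: GS value = (-3 - (-4)·1.411 - (-2)·0.329 - (4)·2.000) / (11) = -0.427;  r ← (1−ω)·3.000 + ω·-0.427 = -1.455
  s: GS value = (1 - (-4)·1.411 - (3)·0.329 - (4)·-1.455) / (13) = 0.883;  s ← (1−ω)·2.000 + ω·0.883 = 0.548

(1.411, 0.329, -1.455, 0.548)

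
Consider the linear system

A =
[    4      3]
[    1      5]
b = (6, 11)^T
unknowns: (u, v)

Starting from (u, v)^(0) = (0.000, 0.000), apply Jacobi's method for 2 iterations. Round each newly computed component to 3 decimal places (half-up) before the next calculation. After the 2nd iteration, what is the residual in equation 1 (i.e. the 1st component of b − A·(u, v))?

0.900

Iteration 1:
  u = (6 - (3)·0.000) / (4) = 1.500
  v = (11 - (1)·0.000) / (5) = 2.200
Iteration 2:
  u = (6 - (3)·2.200) / (4) = -0.150
  v = (11 - (1)·1.500) / (5) = 1.900
Residual b − A·x = (0.900, 1.650)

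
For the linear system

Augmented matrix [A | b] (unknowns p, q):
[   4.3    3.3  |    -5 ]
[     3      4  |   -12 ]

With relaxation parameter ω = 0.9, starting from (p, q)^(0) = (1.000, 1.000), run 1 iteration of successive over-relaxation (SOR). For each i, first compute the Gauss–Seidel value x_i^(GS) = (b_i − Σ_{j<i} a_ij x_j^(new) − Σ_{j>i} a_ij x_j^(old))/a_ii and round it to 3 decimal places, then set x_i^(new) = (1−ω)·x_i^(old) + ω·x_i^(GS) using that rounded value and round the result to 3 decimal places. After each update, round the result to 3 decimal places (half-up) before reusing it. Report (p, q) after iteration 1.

Iteration 1:
  p: GS value = (-5 - (3.3)·1.000) / (4.3) = -1.930;  p ← (1−ω)·1.000 + ω·-1.930 = -1.637
  q: GS value = (-12 - (3)·-1.637) / (4) = -1.772;  q ← (1−ω)·1.000 + ω·-1.772 = -1.495

(-1.637, -1.495)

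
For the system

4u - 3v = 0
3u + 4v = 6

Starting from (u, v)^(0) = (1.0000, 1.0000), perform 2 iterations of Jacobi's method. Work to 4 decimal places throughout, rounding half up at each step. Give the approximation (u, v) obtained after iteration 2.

Iteration 1:
  u = (0 - (-3)·1.0000) / (4) = 0.7500
  v = (6 - (3)·1.0000) / (4) = 0.7500
Iteration 2:
  u = (0 - (-3)·0.7500) / (4) = 0.5625
  v = (6 - (3)·0.7500) / (4) = 0.9375

(0.5625, 0.9375)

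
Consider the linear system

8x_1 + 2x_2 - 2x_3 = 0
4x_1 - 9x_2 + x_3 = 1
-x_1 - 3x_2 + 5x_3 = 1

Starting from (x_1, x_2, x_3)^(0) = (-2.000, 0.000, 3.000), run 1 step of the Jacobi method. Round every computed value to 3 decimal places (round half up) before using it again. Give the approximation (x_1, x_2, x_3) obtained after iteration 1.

Iteration 1:
  x_1 = (0 - (2)·0.000 - (-2)·3.000) / (8) = 0.750
  x_2 = (1 - (4)·-2.000 - (1)·3.000) / (-9) = -0.667
  x_3 = (1 - (-1)·-2.000 - (-3)·0.000) / (5) = -0.200

(0.750, -0.667, -0.200)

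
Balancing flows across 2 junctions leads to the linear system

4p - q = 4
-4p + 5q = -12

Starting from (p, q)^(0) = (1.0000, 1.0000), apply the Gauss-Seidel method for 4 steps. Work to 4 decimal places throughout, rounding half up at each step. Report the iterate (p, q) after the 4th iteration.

Iteration 1:
  p = (4 - (-1)·1.0000) / (4) = 1.2500
  q = (-12 - (-4)·1.2500) / (5) = -1.4000
Iteration 2:
  p = (4 - (-1)·-1.4000) / (4) = 0.6500
  q = (-12 - (-4)·0.6500) / (5) = -1.8800
Iteration 3:
  p = (4 - (-1)·-1.8800) / (4) = 0.5300
  q = (-12 - (-4)·0.5300) / (5) = -1.9760
Iteration 4:
  p = (4 - (-1)·-1.9760) / (4) = 0.5060
  q = (-12 - (-4)·0.5060) / (5) = -1.9952

(0.5060, -1.9952)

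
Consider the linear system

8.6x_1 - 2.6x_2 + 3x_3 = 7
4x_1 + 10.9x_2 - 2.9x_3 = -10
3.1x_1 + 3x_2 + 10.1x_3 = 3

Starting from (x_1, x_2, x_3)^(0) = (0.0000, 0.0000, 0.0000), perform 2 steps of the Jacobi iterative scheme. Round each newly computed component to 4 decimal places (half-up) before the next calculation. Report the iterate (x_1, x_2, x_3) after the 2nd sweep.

Iteration 1:
  x_1 = (7 - (-2.6)·0.0000 - (3)·0.0000) / (8.6) = 0.8140
  x_2 = (-10 - (4)·0.0000 - (-2.9)·0.0000) / (10.9) = -0.9174
  x_3 = (3 - (3.1)·0.0000 - (3)·0.0000) / (10.1) = 0.2970
Iteration 2:
  x_1 = (7 - (-2.6)·-0.9174 - (3)·0.2970) / (8.6) = 0.4330
  x_2 = (-10 - (4)·0.8140 - (-2.9)·0.2970) / (10.9) = -1.1371
  x_3 = (3 - (3.1)·0.8140 - (3)·-0.9174) / (10.1) = 0.3197

(0.4330, -1.1371, 0.3197)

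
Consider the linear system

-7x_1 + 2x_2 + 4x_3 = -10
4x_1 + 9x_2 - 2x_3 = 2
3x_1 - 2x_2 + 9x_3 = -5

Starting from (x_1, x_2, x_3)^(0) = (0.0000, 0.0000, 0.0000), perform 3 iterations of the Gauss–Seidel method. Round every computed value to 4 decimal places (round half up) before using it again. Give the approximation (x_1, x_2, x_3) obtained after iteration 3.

Iteration 1:
  x_1 = (-10 - (2)·0.0000 - (4)·0.0000) / (-7) = 1.4286
  x_2 = (2 - (4)·1.4286 - (-2)·0.0000) / (9) = -0.4127
  x_3 = (-5 - (3)·1.4286 - (-2)·-0.4127) / (9) = -1.1235
Iteration 2:
  x_1 = (-10 - (2)·-0.4127 - (4)·-1.1235) / (-7) = 0.6687
  x_2 = (2 - (4)·0.6687 - (-2)·-1.1235) / (9) = -0.3246
  x_3 = (-5 - (3)·0.6687 - (-2)·-0.3246) / (9) = -0.8506
Iteration 3:
  x_1 = (-10 - (2)·-0.3246 - (4)·-0.8506) / (-7) = 0.8498
  x_2 = (2 - (4)·0.8498 - (-2)·-0.8506) / (9) = -0.3445
  x_3 = (-5 - (3)·0.8498 - (-2)·-0.3445) / (9) = -0.9154

(0.8498, -0.3445, -0.9154)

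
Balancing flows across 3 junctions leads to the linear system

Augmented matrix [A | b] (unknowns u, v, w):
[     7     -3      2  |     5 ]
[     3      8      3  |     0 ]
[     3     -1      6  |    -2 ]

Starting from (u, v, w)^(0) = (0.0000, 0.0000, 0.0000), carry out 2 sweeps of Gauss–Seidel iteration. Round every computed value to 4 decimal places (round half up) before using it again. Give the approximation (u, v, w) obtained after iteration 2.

(0.8095, -0.0279, -0.7427)

Iteration 1:
  u = (5 - (-3)·0.0000 - (2)·0.0000) / (7) = 0.7143
  v = (0 - (3)·0.7143 - (3)·0.0000) / (8) = -0.2679
  w = (-2 - (3)·0.7143 - (-1)·-0.2679) / (6) = -0.7351
Iteration 2:
  u = (5 - (-3)·-0.2679 - (2)·-0.7351) / (7) = 0.8095
  v = (0 - (3)·0.8095 - (3)·-0.7351) / (8) = -0.0279
  w = (-2 - (3)·0.8095 - (-1)·-0.0279) / (6) = -0.7427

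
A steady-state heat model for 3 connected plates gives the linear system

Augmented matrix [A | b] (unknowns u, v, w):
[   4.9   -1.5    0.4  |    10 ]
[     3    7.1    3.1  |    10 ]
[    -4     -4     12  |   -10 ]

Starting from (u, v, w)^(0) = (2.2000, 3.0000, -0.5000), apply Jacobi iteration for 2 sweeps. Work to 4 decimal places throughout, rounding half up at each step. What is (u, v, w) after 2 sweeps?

Iteration 1:
  u = (10 - (-1.5)·3.0000 - (0.4)·-0.5000) / (4.9) = 3.0000
  v = (10 - (3)·2.2000 - (3.1)·-0.5000) / (7.1) = 0.6972
  w = (-10 - (-4)·2.2000 - (-4)·3.0000) / (12) = 0.9000
Iteration 2:
  u = (10 - (-1.5)·0.6972 - (0.4)·0.9000) / (4.9) = 2.1808
  v = (10 - (3)·3.0000 - (3.1)·0.9000) / (7.1) = -0.2521
  w = (-10 - (-4)·3.0000 - (-4)·0.6972) / (12) = 0.3991

(2.1808, -0.2521, 0.3991)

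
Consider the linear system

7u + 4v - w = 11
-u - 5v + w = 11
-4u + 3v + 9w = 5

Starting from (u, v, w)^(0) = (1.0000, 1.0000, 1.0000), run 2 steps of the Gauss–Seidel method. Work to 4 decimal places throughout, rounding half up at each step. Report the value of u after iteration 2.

3.1030

Iteration 1:
  u = (11 - (4)·1.0000 - (-1)·1.0000) / (7) = 1.1429
  v = (11 - (-1)·1.1429 - (1)·1.0000) / (-5) = -2.2286
  w = (5 - (-4)·1.1429 - (3)·-2.2286) / (9) = 1.8064
Iteration 2:
  u = (11 - (4)·-2.2286 - (-1)·1.8064) / (7) = 3.1030
  v = (11 - (-1)·3.1030 - (1)·1.8064) / (-5) = -2.4593
  w = (5 - (-4)·3.1030 - (3)·-2.4593) / (9) = 2.7544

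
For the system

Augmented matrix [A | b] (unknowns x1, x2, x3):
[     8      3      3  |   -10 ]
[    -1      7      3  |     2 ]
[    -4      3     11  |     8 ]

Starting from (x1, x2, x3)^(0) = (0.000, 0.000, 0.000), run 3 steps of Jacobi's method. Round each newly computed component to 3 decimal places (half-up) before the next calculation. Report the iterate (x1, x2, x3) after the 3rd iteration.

Iteration 1:
  x1 = (-10 - (3)·0.000 - (3)·0.000) / (8) = -1.250
  x2 = (2 - (-1)·0.000 - (3)·0.000) / (7) = 0.286
  x3 = (8 - (-4)·0.000 - (3)·0.000) / (11) = 0.727
Iteration 2:
  x1 = (-10 - (3)·0.286 - (3)·0.727) / (8) = -1.630
  x2 = (2 - (-1)·-1.250 - (3)·0.727) / (7) = -0.204
  x3 = (8 - (-4)·-1.250 - (3)·0.286) / (11) = 0.195
Iteration 3:
  x1 = (-10 - (3)·-0.204 - (3)·0.195) / (8) = -1.247
  x2 = (2 - (-1)·-1.630 - (3)·0.195) / (7) = -0.031
  x3 = (8 - (-4)·-1.630 - (3)·-0.204) / (11) = 0.190

(-1.247, -0.031, 0.190)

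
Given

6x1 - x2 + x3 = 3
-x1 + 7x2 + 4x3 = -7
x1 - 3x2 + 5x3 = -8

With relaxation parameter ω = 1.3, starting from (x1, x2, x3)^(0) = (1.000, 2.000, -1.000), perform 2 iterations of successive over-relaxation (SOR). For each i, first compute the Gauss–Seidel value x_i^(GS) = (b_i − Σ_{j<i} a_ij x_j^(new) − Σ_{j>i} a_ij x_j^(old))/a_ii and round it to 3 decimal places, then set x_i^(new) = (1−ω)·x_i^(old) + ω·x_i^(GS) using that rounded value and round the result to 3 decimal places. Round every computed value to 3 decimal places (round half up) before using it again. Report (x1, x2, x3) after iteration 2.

(0.745, 1.208, -0.492)

Iteration 1:
  x1: GS value = (3 - (-1)·2.000 - (1)·-1.000) / (6) = 1.000;  x1 ← (1−ω)·1.000 + ω·1.000 = 1.000
  x2: GS value = (-7 - (-1)·1.000 - (4)·-1.000) / (7) = -0.286;  x2 ← (1−ω)·2.000 + ω·-0.286 = -0.972
  x3: GS value = (-8 - (1)·1.000 - (-3)·-0.972) / (5) = -2.383;  x3 ← (1−ω)·-1.000 + ω·-2.383 = -2.798
Iteration 2:
  x1: GS value = (3 - (-1)·-0.972 - (1)·-2.798) / (6) = 0.804;  x1 ← (1−ω)·1.000 + ω·0.804 = 0.745
  x2: GS value = (-7 - (-1)·0.745 - (4)·-2.798) / (7) = 0.705;  x2 ← (1−ω)·-0.972 + ω·0.705 = 1.208
  x3: GS value = (-8 - (1)·0.745 - (-3)·1.208) / (5) = -1.024;  x3 ← (1−ω)·-2.798 + ω·-1.024 = -0.492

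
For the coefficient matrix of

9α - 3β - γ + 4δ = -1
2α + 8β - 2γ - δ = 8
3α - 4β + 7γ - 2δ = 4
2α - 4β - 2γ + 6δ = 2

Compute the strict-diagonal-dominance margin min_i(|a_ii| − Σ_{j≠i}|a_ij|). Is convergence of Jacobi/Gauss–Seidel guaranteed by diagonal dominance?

row 1: |9| − (3+1+4) = 1
row 2: |8| − (2+2+1) = 3
row 3: |7| − (3+4+2) = -2
row 4: |6| − (2+4+2) = -2
minimum over rows = -2 → not strictly diagonally dominant

-2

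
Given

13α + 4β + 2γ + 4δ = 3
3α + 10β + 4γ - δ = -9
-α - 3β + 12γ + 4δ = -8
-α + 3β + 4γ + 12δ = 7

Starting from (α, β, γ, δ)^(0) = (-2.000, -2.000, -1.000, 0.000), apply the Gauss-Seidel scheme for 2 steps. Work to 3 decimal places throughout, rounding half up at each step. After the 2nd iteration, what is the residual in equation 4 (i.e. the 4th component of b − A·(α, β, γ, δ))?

-0.003

Iteration 1:
  α = (3 - (4)·-2.000 - (2)·-1.000 - (4)·0.000) / (13) = 1.000
  β = (-9 - (3)·1.000 - (4)·-1.000 - (-1)·0.000) / (10) = -0.800
  γ = (-8 - (-1)·1.000 - (-3)·-0.800 - (4)·0.000) / (12) = -0.783
  δ = (7 - (-1)·1.000 - (3)·-0.800 - (4)·-0.783) / (12) = 1.128
Iteration 2:
  α = (3 - (4)·-0.800 - (2)·-0.783 - (4)·1.128) / (13) = 0.250
  β = (-9 - (3)·0.250 - (4)·-0.783 - (-1)·1.128) / (10) = -0.549
  γ = (-8 - (-1)·0.250 - (-3)·-0.549 - (4)·1.128) / (12) = -1.159
  δ = (7 - (-1)·0.250 - (3)·-0.549 - (4)·-1.159) / (12) = 1.128
Residual b − A·x = (-0.248, 1.504, -0.001, -0.003)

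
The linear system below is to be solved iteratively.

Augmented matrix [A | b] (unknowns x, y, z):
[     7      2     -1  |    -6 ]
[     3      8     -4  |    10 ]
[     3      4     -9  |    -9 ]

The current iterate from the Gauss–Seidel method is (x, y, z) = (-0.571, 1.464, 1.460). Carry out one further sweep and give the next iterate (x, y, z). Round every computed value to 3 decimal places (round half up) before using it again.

(-1.067, 2.380, 1.702)

One sweep:
  x = (-6 - (2)·1.464 - (-1)·1.460) / (7) = -1.067
  y = (10 - (3)·-1.067 - (-4)·1.460) / (8) = 2.380
  z = (-9 - (3)·-1.067 - (4)·2.380) / (-9) = 1.702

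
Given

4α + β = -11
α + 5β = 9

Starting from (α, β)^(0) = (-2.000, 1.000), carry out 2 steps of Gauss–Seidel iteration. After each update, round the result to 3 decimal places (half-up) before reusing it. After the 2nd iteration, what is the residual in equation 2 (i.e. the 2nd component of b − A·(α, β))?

0.000

Iteration 1:
  α = (-11 - (1)·1.000) / (4) = -3.000
  β = (9 - (1)·-3.000) / (5) = 2.400
Iteration 2:
  α = (-11 - (1)·2.400) / (4) = -3.350
  β = (9 - (1)·-3.350) / (5) = 2.470
Residual b − A·x = (-0.070, 0.000)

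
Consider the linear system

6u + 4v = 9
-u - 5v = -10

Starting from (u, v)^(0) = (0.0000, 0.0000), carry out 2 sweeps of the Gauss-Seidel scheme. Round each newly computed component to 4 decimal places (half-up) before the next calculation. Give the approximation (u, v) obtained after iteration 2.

(0.3667, 1.9267)

Iteration 1:
  u = (9 - (4)·0.0000) / (6) = 1.5000
  v = (-10 - (-1)·1.5000) / (-5) = 1.7000
Iteration 2:
  u = (9 - (4)·1.7000) / (6) = 0.3667
  v = (-10 - (-1)·0.3667) / (-5) = 1.9267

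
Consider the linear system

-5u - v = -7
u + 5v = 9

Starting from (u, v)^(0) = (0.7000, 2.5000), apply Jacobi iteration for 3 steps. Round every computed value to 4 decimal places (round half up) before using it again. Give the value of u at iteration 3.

Iteration 1:
  u = (-7 - (-1)·2.5000) / (-5) = 0.9000
  v = (9 - (1)·0.7000) / (5) = 1.6600
Iteration 2:
  u = (-7 - (-1)·1.6600) / (-5) = 1.0680
  v = (9 - (1)·0.9000) / (5) = 1.6200
Iteration 3:
  u = (-7 - (-1)·1.6200) / (-5) = 1.0760
  v = (9 - (1)·1.0680) / (5) = 1.5864

1.0760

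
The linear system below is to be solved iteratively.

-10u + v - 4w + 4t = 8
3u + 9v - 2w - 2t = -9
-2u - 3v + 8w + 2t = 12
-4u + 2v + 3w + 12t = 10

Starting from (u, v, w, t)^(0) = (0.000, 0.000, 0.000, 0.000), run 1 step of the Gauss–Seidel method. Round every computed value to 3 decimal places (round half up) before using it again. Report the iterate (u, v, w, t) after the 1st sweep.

Iteration 1:
  u = (8 - (1)·0.000 - (-4)·0.000 - (4)·0.000) / (-10) = -0.800
  v = (-9 - (3)·-0.800 - (-2)·0.000 - (-2)·0.000) / (9) = -0.733
  w = (12 - (-2)·-0.800 - (-3)·-0.733 - (2)·0.000) / (8) = 1.025
  t = (10 - (-4)·-0.800 - (2)·-0.733 - (3)·1.025) / (12) = 0.433

(-0.800, -0.733, 1.025, 0.433)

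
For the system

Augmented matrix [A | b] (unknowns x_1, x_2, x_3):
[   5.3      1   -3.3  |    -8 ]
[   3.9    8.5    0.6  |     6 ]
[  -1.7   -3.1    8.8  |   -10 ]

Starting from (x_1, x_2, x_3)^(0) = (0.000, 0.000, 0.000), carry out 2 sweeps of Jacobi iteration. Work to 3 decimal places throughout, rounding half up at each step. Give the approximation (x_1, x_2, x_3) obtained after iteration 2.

(-2.350, 1.478, -1.179)

Iteration 1:
  x_1 = (-8 - (1)·0.000 - (-3.3)·0.000) / (5.3) = -1.509
  x_2 = (6 - (3.9)·0.000 - (0.6)·0.000) / (8.5) = 0.706
  x_3 = (-10 - (-1.7)·0.000 - (-3.1)·0.000) / (8.8) = -1.136
Iteration 2:
  x_1 = (-8 - (1)·0.706 - (-3.3)·-1.136) / (5.3) = -2.350
  x_2 = (6 - (3.9)·-1.509 - (0.6)·-1.136) / (8.5) = 1.478
  x_3 = (-10 - (-1.7)·-1.509 - (-3.1)·0.706) / (8.8) = -1.179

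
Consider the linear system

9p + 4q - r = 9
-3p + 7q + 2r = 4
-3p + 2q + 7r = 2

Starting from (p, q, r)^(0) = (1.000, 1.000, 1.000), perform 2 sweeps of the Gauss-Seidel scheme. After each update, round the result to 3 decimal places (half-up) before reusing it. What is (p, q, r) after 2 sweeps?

(0.791, 0.794, 0.398)

Iteration 1:
  p = (9 - (4)·1.000 - (-1)·1.000) / (9) = 0.667
  q = (4 - (-3)·0.667 - (2)·1.000) / (7) = 0.572
  r = (2 - (-3)·0.667 - (2)·0.572) / (7) = 0.408
Iteration 2:
  p = (9 - (4)·0.572 - (-1)·0.408) / (9) = 0.791
  q = (4 - (-3)·0.791 - (2)·0.408) / (7) = 0.794
  r = (2 - (-3)·0.791 - (2)·0.794) / (7) = 0.398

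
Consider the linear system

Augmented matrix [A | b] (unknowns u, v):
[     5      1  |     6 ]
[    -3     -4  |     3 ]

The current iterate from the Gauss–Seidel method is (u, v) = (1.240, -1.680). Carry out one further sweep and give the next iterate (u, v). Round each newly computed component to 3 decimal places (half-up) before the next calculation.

(1.536, -1.902)

One sweep:
  u = (6 - (1)·-1.680) / (5) = 1.536
  v = (3 - (-3)·1.536) / (-4) = -1.902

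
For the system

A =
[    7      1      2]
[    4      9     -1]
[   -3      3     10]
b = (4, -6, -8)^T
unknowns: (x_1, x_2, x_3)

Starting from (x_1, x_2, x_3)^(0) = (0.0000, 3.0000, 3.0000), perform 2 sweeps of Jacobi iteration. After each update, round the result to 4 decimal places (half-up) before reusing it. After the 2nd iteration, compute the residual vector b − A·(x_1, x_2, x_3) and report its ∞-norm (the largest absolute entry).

6.4906

Iteration 1:
  x_1 = (4 - (1)·3.0000 - (2)·3.0000) / (7) = -0.7143
  x_2 = (-6 - (4)·0.0000 - (-1)·3.0000) / (9) = -0.3333
  x_3 = (-8 - (-3)·0.0000 - (3)·3.0000) / (10) = -1.7000
Iteration 2:
  x_1 = (4 - (1)·-0.3333 - (2)·-1.7000) / (7) = 1.1048
  x_2 = (-6 - (4)·-0.7143 - (-1)·-1.7000) / (9) = -0.5381
  x_3 = (-8 - (-3)·-0.7143 - (3)·-0.3333) / (10) = -0.9143
Residual b − A·x = (-1.3669, -6.4906, 6.0717); ∞-norm = 6.4906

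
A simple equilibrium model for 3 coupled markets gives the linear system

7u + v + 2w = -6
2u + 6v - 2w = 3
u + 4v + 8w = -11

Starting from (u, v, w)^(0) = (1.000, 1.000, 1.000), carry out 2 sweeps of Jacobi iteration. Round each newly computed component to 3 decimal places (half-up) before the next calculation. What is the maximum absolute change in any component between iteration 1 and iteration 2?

0.929

Iteration 1:
  u = (-6 - (1)·1.000 - (2)·1.000) / (7) = -1.286
  v = (3 - (2)·1.000 - (-2)·1.000) / (6) = 0.500
  w = (-11 - (1)·1.000 - (4)·1.000) / (8) = -2.000
Iteration 2:
  u = (-6 - (1)·0.500 - (2)·-2.000) / (7) = -0.357
  v = (3 - (2)·-1.286 - (-2)·-2.000) / (6) = 0.262
  w = (-11 - (1)·-1.286 - (4)·0.500) / (8) = -1.464
Change: (0.929, -0.238, 0.536) → max |·| = 0.929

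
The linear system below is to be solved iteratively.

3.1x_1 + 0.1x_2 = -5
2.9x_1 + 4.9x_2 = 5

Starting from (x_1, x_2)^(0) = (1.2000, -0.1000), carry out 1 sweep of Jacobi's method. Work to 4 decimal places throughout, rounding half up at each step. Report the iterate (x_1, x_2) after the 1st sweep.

Iteration 1:
  x_1 = (-5 - (0.1)·-0.1000) / (3.1) = -1.6097
  x_2 = (5 - (2.9)·1.2000) / (4.9) = 0.3102

(-1.6097, 0.3102)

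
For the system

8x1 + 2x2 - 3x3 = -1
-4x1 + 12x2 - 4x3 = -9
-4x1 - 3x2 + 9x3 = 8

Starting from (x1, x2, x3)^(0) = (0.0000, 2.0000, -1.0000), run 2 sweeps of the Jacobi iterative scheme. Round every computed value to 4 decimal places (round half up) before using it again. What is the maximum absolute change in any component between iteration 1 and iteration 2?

Iteration 1:
  x1 = (-1 - (2)·2.0000 - (-3)·-1.0000) / (8) = -1.0000
  x2 = (-9 - (-4)·0.0000 - (-4)·-1.0000) / (12) = -1.0833
  x3 = (8 - (-4)·0.0000 - (-3)·2.0000) / (9) = 1.5556
Iteration 2:
  x1 = (-1 - (2)·-1.0833 - (-3)·1.5556) / (8) = 0.7292
  x2 = (-9 - (-4)·-1.0000 - (-4)·1.5556) / (12) = -0.5648
  x3 = (8 - (-4)·-1.0000 - (-3)·-1.0833) / (9) = 0.0833
Change: (1.7292, 0.5185, -1.4723) → max |·| = 1.7292

1.7292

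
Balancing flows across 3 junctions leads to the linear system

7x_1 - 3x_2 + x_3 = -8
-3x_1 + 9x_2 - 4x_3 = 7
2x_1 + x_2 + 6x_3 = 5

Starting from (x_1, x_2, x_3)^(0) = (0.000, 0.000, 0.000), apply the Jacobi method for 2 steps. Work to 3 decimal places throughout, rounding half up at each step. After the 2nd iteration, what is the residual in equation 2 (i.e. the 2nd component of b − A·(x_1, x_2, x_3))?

1.653

Iteration 1:
  x_1 = (-8 - (-3)·0.000 - (1)·0.000) / (7) = -1.143
  x_2 = (7 - (-3)·0.000 - (-4)·0.000) / (9) = 0.778
  x_3 = (5 - (2)·0.000 - (1)·0.000) / (6) = 0.833
Iteration 2:
  x_1 = (-8 - (-3)·0.778 - (1)·0.833) / (7) = -0.928
  x_2 = (7 - (-3)·-1.143 - (-4)·0.833) / (9) = 0.767
  x_3 = (5 - (2)·-1.143 - (1)·0.778) / (6) = 1.085
Residual b − A·x = (-0.288, 1.653, -0.421)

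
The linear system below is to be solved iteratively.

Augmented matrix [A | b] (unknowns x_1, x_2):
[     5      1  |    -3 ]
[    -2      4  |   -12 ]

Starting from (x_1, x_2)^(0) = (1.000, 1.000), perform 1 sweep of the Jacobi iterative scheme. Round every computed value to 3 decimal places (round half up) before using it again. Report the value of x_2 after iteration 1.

-2.500

Iteration 1:
  x_1 = (-3 - (1)·1.000) / (5) = -0.800
  x_2 = (-12 - (-2)·1.000) / (4) = -2.500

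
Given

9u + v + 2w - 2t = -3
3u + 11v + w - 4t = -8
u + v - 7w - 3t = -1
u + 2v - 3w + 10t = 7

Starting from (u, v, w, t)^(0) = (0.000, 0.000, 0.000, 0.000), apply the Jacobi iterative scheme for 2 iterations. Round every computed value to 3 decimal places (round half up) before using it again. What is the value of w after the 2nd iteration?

-0.309

Iteration 1:
  u = (-3 - (1)·0.000 - (2)·0.000 - (-2)·0.000) / (9) = -0.333
  v = (-8 - (3)·0.000 - (1)·0.000 - (-4)·0.000) / (11) = -0.727
  w = (-1 - (1)·0.000 - (1)·0.000 - (-3)·0.000) / (-7) = 0.143
  t = (7 - (1)·0.000 - (2)·0.000 - (-3)·0.000) / (10) = 0.700
Iteration 2:
  u = (-3 - (1)·-0.727 - (2)·0.143 - (-2)·0.700) / (9) = -0.129
  v = (-8 - (3)·-0.333 - (1)·0.143 - (-4)·0.700) / (11) = -0.395
  w = (-1 - (1)·-0.333 - (1)·-0.727 - (-3)·0.700) / (-7) = -0.309
  t = (7 - (1)·-0.333 - (2)·-0.727 - (-3)·0.143) / (10) = 0.922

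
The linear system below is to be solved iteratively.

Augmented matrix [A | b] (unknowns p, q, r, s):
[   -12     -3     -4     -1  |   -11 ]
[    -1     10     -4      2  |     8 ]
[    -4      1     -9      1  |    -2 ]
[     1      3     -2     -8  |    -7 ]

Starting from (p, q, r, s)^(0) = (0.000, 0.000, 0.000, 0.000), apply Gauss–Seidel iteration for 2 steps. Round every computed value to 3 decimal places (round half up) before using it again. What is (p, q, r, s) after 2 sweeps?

Iteration 1:
  p = (-11 - (-3)·0.000 - (-4)·0.000 - (-1)·0.000) / (-12) = 0.917
  q = (8 - (-1)·0.917 - (-4)·0.000 - (2)·0.000) / (10) = 0.892
  r = (-2 - (-4)·0.917 - (1)·0.892 - (1)·0.000) / (-9) = -0.086
  s = (-7 - (1)·0.917 - (3)·0.892 - (-2)·-0.086) / (-8) = 1.346
Iteration 2:
  p = (-11 - (-3)·0.892 - (-4)·-0.086 - (-1)·1.346) / (-12) = 0.610
  q = (8 - (-1)·0.610 - (-4)·-0.086 - (2)·1.346) / (10) = 0.557
  r = (-2 - (-4)·0.610 - (1)·0.557 - (1)·1.346) / (-9) = 0.163
  s = (-7 - (1)·0.610 - (3)·0.557 - (-2)·0.163) / (-8) = 1.119

(0.610, 0.557, 0.163, 1.119)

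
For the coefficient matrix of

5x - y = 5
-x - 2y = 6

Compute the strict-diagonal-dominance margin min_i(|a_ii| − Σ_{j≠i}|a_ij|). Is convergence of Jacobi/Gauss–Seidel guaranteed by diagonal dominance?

row 1: |5| − (1) = 4
row 2: |-2| − (1) = 1
minimum over rows = 1 → strictly diagonally dominant (convergence guaranteed)

1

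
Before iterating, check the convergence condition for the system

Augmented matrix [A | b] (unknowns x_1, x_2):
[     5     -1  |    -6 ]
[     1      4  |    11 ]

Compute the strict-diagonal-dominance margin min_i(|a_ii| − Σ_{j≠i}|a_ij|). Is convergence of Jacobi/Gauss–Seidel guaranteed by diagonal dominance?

3

row 1: |5| − (1) = 4
row 2: |4| − (1) = 3
minimum over rows = 3 → strictly diagonally dominant (convergence guaranteed)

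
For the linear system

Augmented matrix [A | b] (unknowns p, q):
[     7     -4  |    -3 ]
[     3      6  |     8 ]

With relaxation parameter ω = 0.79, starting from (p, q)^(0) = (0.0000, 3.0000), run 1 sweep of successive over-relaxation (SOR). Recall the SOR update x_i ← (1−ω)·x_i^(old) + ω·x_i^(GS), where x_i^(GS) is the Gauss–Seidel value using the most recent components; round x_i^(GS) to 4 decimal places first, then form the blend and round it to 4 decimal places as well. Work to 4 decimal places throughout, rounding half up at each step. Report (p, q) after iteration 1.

(1.0157, 1.2821)

Iteration 1:
  p: GS value = (-3 - (-4)·3.0000) / (7) = 1.2857;  p ← (1−ω)·0.0000 + ω·1.2857 = 1.0157
  q: GS value = (8 - (3)·1.0157) / (6) = 0.8255;  q ← (1−ω)·3.0000 + ω·0.8255 = 1.2821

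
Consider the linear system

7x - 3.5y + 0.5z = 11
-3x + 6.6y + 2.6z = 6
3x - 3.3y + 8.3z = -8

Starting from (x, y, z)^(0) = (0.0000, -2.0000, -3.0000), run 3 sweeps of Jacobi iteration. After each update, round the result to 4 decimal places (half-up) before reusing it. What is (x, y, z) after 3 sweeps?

(2.5808, 2.3198, -1.1762)

Iteration 1:
  x = (11 - (-3.5)·-2.0000 - (0.5)·-3.0000) / (7) = 0.7857
  y = (6 - (-3)·0.0000 - (2.6)·-3.0000) / (6.6) = 2.0909
  z = (-8 - (3)·0.0000 - (-3.3)·-2.0000) / (8.3) = -1.7590
Iteration 2:
  x = (11 - (-3.5)·2.0909 - (0.5)·-1.7590) / (7) = 2.7425
  y = (6 - (-3)·0.7857 - (2.6)·-1.7590) / (6.6) = 1.9592
  z = (-8 - (3)·0.7857 - (-3.3)·2.0909) / (8.3) = -0.4165
Iteration 3:
  x = (11 - (-3.5)·1.9592 - (0.5)·-0.4165) / (7) = 2.5808
  y = (6 - (-3)·2.7425 - (2.6)·-0.4165) / (6.6) = 2.3198
  z = (-8 - (3)·2.7425 - (-3.3)·1.9592) / (8.3) = -1.1762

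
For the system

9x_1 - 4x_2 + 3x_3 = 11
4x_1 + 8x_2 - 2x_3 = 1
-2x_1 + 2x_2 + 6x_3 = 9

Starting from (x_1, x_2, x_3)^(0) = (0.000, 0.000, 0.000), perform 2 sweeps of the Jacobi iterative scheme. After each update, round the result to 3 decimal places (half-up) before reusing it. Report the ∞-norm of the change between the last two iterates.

0.444

Iteration 1:
  x_1 = (11 - (-4)·0.000 - (3)·0.000) / (9) = 1.222
  x_2 = (1 - (4)·0.000 - (-2)·0.000) / (8) = 0.125
  x_3 = (9 - (-2)·0.000 - (2)·0.000) / (6) = 1.500
Iteration 2:
  x_1 = (11 - (-4)·0.125 - (3)·1.500) / (9) = 0.778
  x_2 = (1 - (4)·1.222 - (-2)·1.500) / (8) = -0.111
  x_3 = (9 - (-2)·1.222 - (2)·0.125) / (6) = 1.866
Change: (-0.444, -0.236, 0.366) → max |·| = 0.444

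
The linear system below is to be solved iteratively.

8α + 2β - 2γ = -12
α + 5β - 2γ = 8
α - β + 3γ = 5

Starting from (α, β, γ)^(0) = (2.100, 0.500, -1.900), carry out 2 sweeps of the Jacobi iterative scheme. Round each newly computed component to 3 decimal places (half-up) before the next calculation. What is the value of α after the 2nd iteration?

Iteration 1:
  α = (-12 - (2)·0.500 - (-2)·-1.900) / (8) = -2.100
  β = (8 - (1)·2.100 - (-2)·-1.900) / (5) = 0.420
  γ = (5 - (1)·2.100 - (-1)·0.500) / (3) = 1.133
Iteration 2:
  α = (-12 - (2)·0.420 - (-2)·1.133) / (8) = -1.322
  β = (8 - (1)·-2.100 - (-2)·1.133) / (5) = 2.473
  γ = (5 - (1)·-2.100 - (-1)·0.420) / (3) = 2.507

-1.322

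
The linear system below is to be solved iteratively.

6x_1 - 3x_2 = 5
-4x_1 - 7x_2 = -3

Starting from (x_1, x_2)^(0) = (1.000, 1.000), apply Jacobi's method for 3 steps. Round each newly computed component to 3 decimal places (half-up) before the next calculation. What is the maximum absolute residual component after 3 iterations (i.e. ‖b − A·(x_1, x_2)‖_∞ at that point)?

0.977

Iteration 1:
  x_1 = (5 - (-3)·1.000) / (6) = 1.333
  x_2 = (-3 - (-4)·1.000) / (-7) = -0.143
Iteration 2:
  x_1 = (5 - (-3)·-0.143) / (6) = 0.762
  x_2 = (-3 - (-4)·1.333) / (-7) = -0.333
Iteration 3:
  x_1 = (5 - (-3)·-0.333) / (6) = 0.667
  x_2 = (-3 - (-4)·0.762) / (-7) = -0.007
Residual b − A·x = (0.977, -0.381); ∞-norm = 0.977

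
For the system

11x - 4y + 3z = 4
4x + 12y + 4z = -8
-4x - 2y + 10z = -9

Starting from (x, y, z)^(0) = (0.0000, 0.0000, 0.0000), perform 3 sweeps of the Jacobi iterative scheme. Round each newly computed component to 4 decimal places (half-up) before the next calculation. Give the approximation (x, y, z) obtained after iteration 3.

Iteration 1:
  x = (4 - (-4)·0.0000 - (3)·0.0000) / (11) = 0.3636
  y = (-8 - (4)·0.0000 - (4)·0.0000) / (12) = -0.6667
  z = (-9 - (-4)·0.0000 - (-2)·0.0000) / (10) = -0.9000
Iteration 2:
  x = (4 - (-4)·-0.6667 - (3)·-0.9000) / (11) = 0.3667
  y = (-8 - (4)·0.3636 - (4)·-0.9000) / (12) = -0.4879
  z = (-9 - (-4)·0.3636 - (-2)·-0.6667) / (10) = -0.8879
Iteration 3:
  x = (4 - (-4)·-0.4879 - (3)·-0.8879) / (11) = 0.4284
  y = (-8 - (4)·0.3667 - (4)·-0.8879) / (12) = -0.4929
  z = (-9 - (-4)·0.3667 - (-2)·-0.4879) / (10) = -0.8509

(0.4284, -0.4929, -0.8509)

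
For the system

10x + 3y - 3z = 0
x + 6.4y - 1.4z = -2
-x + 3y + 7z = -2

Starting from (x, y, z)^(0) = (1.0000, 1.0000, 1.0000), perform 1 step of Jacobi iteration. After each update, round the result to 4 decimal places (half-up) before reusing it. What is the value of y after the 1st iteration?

Iteration 1:
  x = (0 - (3)·1.0000 - (-3)·1.0000) / (10) = 0.0000
  y = (-2 - (1)·1.0000 - (-1.4)·1.0000) / (6.4) = -0.2500
  z = (-2 - (-1)·1.0000 - (3)·1.0000) / (7) = -0.5714

-0.2500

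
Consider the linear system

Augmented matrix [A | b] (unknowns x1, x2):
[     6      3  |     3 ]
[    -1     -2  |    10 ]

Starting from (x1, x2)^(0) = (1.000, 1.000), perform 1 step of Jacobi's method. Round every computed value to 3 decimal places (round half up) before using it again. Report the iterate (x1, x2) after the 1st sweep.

(0.000, -5.500)

Iteration 1:
  x1 = (3 - (3)·1.000) / (6) = 0.000
  x2 = (10 - (-1)·1.000) / (-2) = -5.500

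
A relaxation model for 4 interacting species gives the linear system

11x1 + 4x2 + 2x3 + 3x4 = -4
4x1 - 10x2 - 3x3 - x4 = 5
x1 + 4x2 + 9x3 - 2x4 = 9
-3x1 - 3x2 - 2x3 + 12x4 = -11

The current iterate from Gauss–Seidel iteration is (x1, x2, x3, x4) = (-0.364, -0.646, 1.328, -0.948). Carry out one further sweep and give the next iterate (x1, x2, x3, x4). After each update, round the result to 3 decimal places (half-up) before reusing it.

(-0.112, -0.848, 1.179, -0.960)

One sweep:
  x1 = (-4 - (4)·-0.646 - (2)·1.328 - (3)·-0.948) / (11) = -0.112
  x2 = (5 - (4)·-0.112 - (-3)·1.328 - (-1)·-0.948) / (-10) = -0.848
  x3 = (9 - (1)·-0.112 - (4)·-0.848 - (-2)·-0.948) / (9) = 1.179
  x4 = (-11 - (-3)·-0.112 - (-3)·-0.848 - (-2)·1.179) / (12) = -0.960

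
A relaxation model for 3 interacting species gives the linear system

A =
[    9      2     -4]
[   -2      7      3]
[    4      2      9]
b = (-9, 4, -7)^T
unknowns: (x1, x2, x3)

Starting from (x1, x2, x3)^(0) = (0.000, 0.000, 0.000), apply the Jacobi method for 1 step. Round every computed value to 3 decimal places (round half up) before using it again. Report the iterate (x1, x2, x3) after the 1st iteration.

Iteration 1:
  x1 = (-9 - (2)·0.000 - (-4)·0.000) / (9) = -1.000
  x2 = (4 - (-2)·0.000 - (3)·0.000) / (7) = 0.571
  x3 = (-7 - (4)·0.000 - (2)·0.000) / (9) = -0.778

(-1.000, 0.571, -0.778)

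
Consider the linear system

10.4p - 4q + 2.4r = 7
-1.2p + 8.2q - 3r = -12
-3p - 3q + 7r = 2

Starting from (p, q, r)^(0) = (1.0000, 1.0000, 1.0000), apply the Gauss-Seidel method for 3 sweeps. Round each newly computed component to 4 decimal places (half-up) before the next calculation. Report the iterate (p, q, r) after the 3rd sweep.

(0.1981, -1.5024, -0.2733)

Iteration 1:
  p = (7 - (-4)·1.0000 - (2.4)·1.0000) / (10.4) = 0.8269
  q = (-12 - (-1.2)·0.8269 - (-3)·1.0000) / (8.2) = -0.9766
  r = (2 - (-3)·0.8269 - (-3)·-0.9766) / (7) = 0.2216
Iteration 2:
  p = (7 - (-4)·-0.9766 - (2.4)·0.2216) / (10.4) = 0.2463
  q = (-12 - (-1.2)·0.2463 - (-3)·0.2216) / (8.2) = -1.3463
  r = (2 - (-3)·0.2463 - (-3)·-1.3463) / (7) = -0.1857
Iteration 3:
  p = (7 - (-4)·-1.3463 - (2.4)·-0.1857) / (10.4) = 0.1981
  q = (-12 - (-1.2)·0.1981 - (-3)·-0.1857) / (8.2) = -1.5024
  r = (2 - (-3)·0.1981 - (-3)·-1.5024) / (7) = -0.2733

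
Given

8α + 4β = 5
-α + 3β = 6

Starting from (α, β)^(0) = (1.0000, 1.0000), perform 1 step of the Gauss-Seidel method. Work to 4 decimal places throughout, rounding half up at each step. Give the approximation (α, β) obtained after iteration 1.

Iteration 1:
  α = (5 - (4)·1.0000) / (8) = 0.1250
  β = (6 - (-1)·0.1250) / (3) = 2.0417

(0.1250, 2.0417)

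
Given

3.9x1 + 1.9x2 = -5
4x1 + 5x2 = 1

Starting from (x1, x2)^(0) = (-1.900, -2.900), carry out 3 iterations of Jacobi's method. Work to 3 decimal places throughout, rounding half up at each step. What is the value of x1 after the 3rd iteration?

Iteration 1:
  x1 = (-5 - (1.9)·-2.900) / (3.9) = 0.131
  x2 = (1 - (4)·-1.900) / (5) = 1.720
Iteration 2:
  x1 = (-5 - (1.9)·1.720) / (3.9) = -2.120
  x2 = (1 - (4)·0.131) / (5) = 0.095
Iteration 3:
  x1 = (-5 - (1.9)·0.095) / (3.9) = -1.328
  x2 = (1 - (4)·-2.120) / (5) = 1.896

-1.328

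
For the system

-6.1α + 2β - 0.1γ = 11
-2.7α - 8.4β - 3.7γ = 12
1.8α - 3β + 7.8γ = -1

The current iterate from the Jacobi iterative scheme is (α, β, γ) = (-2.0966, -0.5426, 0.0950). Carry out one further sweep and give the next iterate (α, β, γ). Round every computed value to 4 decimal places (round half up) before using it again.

(-1.9827, -0.7965, 0.1469)

One sweep:
  α = (11 - (2)·-0.5426 - (-0.1)·0.0950) / (-6.1) = -1.9827
  β = (12 - (-2.7)·-2.0966 - (-3.7)·0.0950) / (-8.4) = -0.7965
  γ = (-1 - (1.8)·-2.0966 - (-3)·-0.5426) / (7.8) = 0.1469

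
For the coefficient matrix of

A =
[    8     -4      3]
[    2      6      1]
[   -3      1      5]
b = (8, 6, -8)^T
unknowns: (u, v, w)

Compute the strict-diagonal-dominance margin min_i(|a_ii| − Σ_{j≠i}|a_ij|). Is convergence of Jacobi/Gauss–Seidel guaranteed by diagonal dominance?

row 1: |8| − (4+3) = 1
row 2: |6| − (2+1) = 3
row 3: |5| − (3+1) = 1
minimum over rows = 1 → strictly diagonally dominant (convergence guaranteed)

1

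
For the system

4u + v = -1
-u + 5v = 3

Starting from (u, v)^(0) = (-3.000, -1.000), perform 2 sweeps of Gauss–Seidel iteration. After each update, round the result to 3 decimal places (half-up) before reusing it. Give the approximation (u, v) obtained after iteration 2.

(-0.400, 0.520)

Iteration 1:
  u = (-1 - (1)·-1.000) / (4) = 0.000
  v = (3 - (-1)·0.000) / (5) = 0.600
Iteration 2:
  u = (-1 - (1)·0.600) / (4) = -0.400
  v = (3 - (-1)·-0.400) / (5) = 0.520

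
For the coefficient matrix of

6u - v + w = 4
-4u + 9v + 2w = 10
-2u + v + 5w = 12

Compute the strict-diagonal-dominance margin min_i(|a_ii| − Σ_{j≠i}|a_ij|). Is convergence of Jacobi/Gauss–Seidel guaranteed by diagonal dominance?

row 1: |6| − (1+1) = 4
row 2: |9| − (4+2) = 3
row 3: |5| − (2+1) = 2
minimum over rows = 2 → strictly diagonally dominant (convergence guaranteed)

2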